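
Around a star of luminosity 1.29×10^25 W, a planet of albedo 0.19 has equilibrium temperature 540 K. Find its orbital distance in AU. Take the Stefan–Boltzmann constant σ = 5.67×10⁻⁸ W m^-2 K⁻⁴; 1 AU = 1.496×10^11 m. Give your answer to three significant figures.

The flux needed for this T is 4σT⁴/(1−0.19) = 23810 W m^-2.
S = L/(4πd²) → d = √(L/4πS) = √(1.29×10^25/(4π·23810)) = 6.566×10^9 m = 0.04389 AU.

0.0439 AU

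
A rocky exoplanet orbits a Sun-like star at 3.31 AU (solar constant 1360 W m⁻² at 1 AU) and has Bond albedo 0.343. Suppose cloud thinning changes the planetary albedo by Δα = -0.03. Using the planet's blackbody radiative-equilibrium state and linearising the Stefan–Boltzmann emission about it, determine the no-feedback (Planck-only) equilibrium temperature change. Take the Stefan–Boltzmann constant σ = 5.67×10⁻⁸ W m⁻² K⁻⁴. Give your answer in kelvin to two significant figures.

1.6 K

Flux at the orbit: S = 1360/(3.31)² = 124.1 W m⁻².
Unperturbed T_e = [124.1·(1−0.343)/(4σ)]^¼ = 137.7 K.
ΔF = −(S/4)Δα = −(124.1/4)×(-0.03) = 0.9310 W m⁻².
Linearising σT⁴ gives d(σT⁴)/dT = 4σT_e³ = 0.5922 W m⁻² per K.
ΔT₀ = ΔF/λ_P = 0.9310/0.5922 = 1.57 K.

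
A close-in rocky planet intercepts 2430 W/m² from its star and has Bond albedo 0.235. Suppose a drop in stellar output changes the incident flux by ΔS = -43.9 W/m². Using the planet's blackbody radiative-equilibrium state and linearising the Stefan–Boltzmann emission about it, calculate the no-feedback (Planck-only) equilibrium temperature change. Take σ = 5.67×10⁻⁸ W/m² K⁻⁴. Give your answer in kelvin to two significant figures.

Unperturbed T_e = [2430·(1−0.235)/(4σ)]^¼ = 300.9 K.
ΔF = Δ[S(1−α)]/4 = (1−0.235)·-43.9/4 = -8.396 W/m².
Linearising σT⁴ gives d(σT⁴)/dT = 4σT_e³ = 6.178 W/m² per K.
Hence the no-feedback warming is ΔF/(4σT_e³) = -1.36 K.

-1.4 K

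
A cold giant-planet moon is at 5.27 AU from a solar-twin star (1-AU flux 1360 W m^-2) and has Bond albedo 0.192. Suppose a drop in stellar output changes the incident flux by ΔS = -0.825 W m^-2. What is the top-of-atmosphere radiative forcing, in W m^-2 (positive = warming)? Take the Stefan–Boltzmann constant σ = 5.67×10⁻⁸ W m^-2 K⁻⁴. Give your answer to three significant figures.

By the inverse-square law, S = 1360/5.27² = 48.97 W m^-2.
ΔF = Δ[S(1−α)]/4 = (1−0.192)·-0.825/4 = -0.1666 W m^-2.

-0.167 W m^-2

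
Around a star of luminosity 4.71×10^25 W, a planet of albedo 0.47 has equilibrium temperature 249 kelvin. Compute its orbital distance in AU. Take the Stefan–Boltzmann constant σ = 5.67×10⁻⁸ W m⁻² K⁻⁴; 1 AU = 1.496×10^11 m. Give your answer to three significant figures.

Energy balance gives S = 4σT⁴/(1−α) = 1645 W m⁻².
Then d = [L/(4πS)]^(1/2) = 4.773×10^10 m, i.e. 0.3191 AU.

0.319 AU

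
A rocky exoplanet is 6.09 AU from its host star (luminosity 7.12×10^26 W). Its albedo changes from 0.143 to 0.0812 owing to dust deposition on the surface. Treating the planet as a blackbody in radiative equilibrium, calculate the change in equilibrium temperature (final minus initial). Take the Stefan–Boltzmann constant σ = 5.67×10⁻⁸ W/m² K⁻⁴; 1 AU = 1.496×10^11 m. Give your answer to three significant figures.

d = 6.09 × 1.496×10^11 m = 9.111×10^11 m.
Flux at the orbit: S = L/(4πd²) = 7.12×10^26/(4π·(9.11×10^11)²) = 68.26 W/m².
Before: T₁ = [68.26·0.857/(4σ)]^(1/4) = 126.7 K.
With α = 0.0812, T₂ = 129.0 K.
Change: 129.0 − 126.7 = 2.225 K.

2.23 kelvin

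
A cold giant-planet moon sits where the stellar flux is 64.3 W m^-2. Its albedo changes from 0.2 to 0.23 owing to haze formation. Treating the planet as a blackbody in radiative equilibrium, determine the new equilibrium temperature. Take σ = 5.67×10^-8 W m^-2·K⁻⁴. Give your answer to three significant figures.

New equilibrium: T₂ = [(1−0.23)·64.30/(4σ)]^(1/4) = 121.6 K.

122 kelvin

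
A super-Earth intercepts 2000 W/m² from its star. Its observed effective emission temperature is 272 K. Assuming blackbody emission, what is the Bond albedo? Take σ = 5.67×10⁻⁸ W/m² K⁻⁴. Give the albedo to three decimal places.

Rearranging the radiative balance, α = 1 − 4σT⁴/S.
σT⁴ = 310.4 W/m², so 4σT⁴ = 1241 W/m².
Hence α = 1 − 1241/2000 = 0.3793.

0.379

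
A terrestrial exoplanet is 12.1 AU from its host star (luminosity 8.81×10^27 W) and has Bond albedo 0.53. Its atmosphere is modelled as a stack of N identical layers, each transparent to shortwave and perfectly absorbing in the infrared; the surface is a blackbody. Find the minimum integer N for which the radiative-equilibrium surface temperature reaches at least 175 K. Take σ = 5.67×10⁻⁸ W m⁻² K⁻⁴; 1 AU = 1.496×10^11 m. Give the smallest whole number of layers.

2

d = 12.1 × 1.496×10^11 m = 1.810×10^12 m.
S = L/(4πd²) = 214.0 W m⁻².
OLR = S(1−α)/4 = 25.14 W m⁻²; the top layer radiates at T_e = 145.1 K.
Need (N+1)T_e⁴ ≥ T_s⁴, i.e. N+1 ≥ (175/145.1)⁴ = 2.115.
The minimum whole number is N = 2.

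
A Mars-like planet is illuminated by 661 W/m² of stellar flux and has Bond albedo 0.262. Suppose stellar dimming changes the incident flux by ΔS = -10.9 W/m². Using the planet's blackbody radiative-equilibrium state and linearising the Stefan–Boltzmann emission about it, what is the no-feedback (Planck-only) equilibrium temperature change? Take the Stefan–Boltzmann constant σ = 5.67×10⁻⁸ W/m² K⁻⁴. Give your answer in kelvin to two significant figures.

-0.89 K

The baseline emission temperature is T_e = 215.4 K.
TOA radiative forcing: ΔF = (1−α)ΔS/4 = 0.738·(-10.9)/4 = -2.011 W/m².
Planck response: λ_P = 4σT_e³ = 4·5.67×10⁻⁸·(215.4)³ = 2.265 W/m²/K.
Hence the no-feedback warming is ΔF/(4σT_e³) = -0.888 K.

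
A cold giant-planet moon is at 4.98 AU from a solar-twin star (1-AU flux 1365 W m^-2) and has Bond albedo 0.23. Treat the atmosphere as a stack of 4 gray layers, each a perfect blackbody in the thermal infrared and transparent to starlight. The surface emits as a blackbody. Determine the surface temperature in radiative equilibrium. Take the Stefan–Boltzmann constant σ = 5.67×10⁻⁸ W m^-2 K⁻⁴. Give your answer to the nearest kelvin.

Flux at the orbit: S = 1365/(4.98)² = 55.04 W m^-2.
Top-of-atmosphere balance: σT_e⁴ = S(1−α)/4 = 10.60 W m^-2 → T_e = 116.9 K.
Layer-by-layer balance gives σT_s⁴ = (N+1)σT_e⁴, so T_s = 5^¼·116.9 = 174.8 K.

175 kelvin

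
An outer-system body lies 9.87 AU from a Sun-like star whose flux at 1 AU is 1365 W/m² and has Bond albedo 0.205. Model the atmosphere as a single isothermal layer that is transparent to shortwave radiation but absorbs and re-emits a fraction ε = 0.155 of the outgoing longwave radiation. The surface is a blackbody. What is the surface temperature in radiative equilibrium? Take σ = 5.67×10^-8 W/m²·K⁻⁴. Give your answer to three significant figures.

85.4 K

Flux at the orbit: S = 1365/(9.87)² = 14.01 W/m².
At the top of the atmosphere, σT_e⁴ = S(1−α)/4 = 2.785 W/m², giving T_e = 83.72 K.
Surface balance with a leaky layer gives σT_s⁴ = σT_e⁴·2/(2−ε), so T_s = T_e·[2/(2−0.155)]^(1/4) = 85.42 K.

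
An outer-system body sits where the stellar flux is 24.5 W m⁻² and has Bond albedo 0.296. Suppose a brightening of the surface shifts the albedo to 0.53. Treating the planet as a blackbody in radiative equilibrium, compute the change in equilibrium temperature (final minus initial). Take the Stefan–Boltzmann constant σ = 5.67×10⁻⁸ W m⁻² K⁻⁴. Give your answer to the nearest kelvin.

-9 K

Initial: T₁ = [S(1−0.296)/(4σ)]^(1/4) = 93.38 K.
After:  T₂ = [24.50·0.47/(4σ)]^(1/4) = 84.41 K.
ΔT = T₂ − T₁ = -8.972 K.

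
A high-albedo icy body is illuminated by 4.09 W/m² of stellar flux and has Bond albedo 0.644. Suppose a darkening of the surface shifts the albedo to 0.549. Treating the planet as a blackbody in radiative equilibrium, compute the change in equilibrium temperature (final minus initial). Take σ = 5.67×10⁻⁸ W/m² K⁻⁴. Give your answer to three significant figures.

3.07 K

With α = 0.644, T₁ = 50.34 K.
After:  T₂ = [4.090·0.451/(4σ)]^(1/4) = 53.40 K.
Change: 53.40 − 50.34 = 3.066 K.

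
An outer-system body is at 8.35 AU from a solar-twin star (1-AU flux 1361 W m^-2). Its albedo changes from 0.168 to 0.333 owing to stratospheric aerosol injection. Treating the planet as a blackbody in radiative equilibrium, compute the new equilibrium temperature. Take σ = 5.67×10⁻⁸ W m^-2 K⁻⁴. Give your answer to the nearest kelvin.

By the inverse-square law, S = 1361/8.35² = 19.52 W m^-2.
New equilibrium: T₂ = [(1−0.333)·19.52/(4σ)]^(1/4) = 87.04 K.

87 kelvin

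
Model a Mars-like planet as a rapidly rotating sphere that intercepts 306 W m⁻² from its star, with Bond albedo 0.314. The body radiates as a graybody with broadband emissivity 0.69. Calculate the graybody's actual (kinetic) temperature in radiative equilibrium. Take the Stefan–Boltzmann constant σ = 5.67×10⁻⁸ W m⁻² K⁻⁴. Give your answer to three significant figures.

The planet absorbs (1−α)S over its disc πR² and re-emits over 4πR², so the mean absorbed flux is (1−0.314)·306.0/4 = 52.48 W m⁻².
Equating to εσT⁴ with ε = 0.69: T = (52.48/0.69σ)^(1/4) = 191.4 K.

191 K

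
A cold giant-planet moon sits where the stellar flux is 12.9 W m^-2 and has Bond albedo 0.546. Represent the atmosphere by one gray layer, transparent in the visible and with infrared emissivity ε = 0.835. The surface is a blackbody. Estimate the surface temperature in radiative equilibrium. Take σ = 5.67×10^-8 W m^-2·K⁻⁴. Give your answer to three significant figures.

81.6 K

Effective emission temperature (TOA balance): σT_e⁴ = S(1−α)/4 = 1.464 W m^-2 → T_e = 71.29 K.
For a single slab of emissivity ε, T_s⁴ = 2T_e⁴/(2−ε); thus T_s = 71.29·(1.717)^(1/4) = 81.60 K.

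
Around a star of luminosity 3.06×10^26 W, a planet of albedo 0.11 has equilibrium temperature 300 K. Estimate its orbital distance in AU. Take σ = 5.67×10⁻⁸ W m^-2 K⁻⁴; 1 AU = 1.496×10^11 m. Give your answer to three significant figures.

Energy balance gives S = 4σT⁴/(1−α) = 2064 W m^-2.
S = L/(4πd²) → d = √(L/4πS) = √(3.06×10^26/(4π·2064)) = 1.086×10^11 m = 0.7260 AU.

0.726 AU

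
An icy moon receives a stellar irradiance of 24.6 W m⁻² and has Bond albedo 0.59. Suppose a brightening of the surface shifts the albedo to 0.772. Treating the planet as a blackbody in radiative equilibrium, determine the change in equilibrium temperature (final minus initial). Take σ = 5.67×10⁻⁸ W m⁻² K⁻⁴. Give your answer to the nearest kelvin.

With α = 0.59, T₁ = 81.66 K.
Final:   T₂ = [S(1−0.772)/(4σ)]^(1/4) = 70.52 K.
Change: 70.52 − 81.66 = -11.14 K.

-11 K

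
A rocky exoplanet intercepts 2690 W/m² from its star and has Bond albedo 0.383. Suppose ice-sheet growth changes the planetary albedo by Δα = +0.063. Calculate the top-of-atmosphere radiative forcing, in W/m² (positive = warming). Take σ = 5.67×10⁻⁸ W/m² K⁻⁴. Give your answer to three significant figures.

-42.4 W/m²

TOA radiative forcing: ΔF = −S·Δα/4 = −2690·(+0.063)/4 = -42.37 W/m².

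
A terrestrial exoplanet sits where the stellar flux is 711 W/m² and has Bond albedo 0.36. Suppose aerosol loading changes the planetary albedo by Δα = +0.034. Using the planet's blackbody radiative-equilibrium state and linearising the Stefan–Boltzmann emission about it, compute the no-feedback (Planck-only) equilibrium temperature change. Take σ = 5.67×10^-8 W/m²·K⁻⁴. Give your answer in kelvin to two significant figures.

Reference equilibrium: T_e = [S(1−α)/(4σ)]^(1/4) = 211.6 K.
TOA radiative forcing: ΔF = −S·Δα/4 = −711.0·(+0.034)/4 = -6.044 W/m².
The Planck feedback parameter is 4σT_e³ = 2.150 W/m²/K.
Hence the no-feedback warming is ΔF/(4σT_e³) = -2.81 K.

-2.8 kelvin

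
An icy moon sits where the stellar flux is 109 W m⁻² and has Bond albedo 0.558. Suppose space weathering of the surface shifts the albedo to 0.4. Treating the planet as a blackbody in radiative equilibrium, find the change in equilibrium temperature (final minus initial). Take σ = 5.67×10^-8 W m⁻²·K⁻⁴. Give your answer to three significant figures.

Initial: T₁ = [S(1−0.558)/(4σ)]^(1/4) = 120.7 K.
With α = 0.4, T₂ = 130.3 K.
ΔT = T₂ − T₁ = 9.586 K.

9.59 K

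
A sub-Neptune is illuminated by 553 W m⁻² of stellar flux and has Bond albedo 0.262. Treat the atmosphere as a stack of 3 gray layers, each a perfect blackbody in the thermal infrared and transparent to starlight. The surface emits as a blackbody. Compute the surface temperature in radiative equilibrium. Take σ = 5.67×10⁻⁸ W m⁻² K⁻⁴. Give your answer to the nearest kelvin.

291 kelvin

OLR = S(1−α)/4 = 102.0 W m⁻²; the top layer radiates at T_e = 206.0 K.
Layer-by-layer balance gives σT_s⁴ = (N+1)σT_e⁴, so T_s = 4^¼·206.0 = 291.3 K.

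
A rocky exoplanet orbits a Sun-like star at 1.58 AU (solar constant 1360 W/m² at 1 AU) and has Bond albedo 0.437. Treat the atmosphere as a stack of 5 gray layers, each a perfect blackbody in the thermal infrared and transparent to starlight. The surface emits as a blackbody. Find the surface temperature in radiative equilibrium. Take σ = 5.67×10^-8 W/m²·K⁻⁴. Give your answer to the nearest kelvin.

300 kelvin

By the inverse-square law, S = 1360/1.58² = 544.8 W/m².
OLR = S(1−α)/4 = 76.68 W/m²; the top layer radiates at T_e = 191.8 K.
With N = 5 opaque layers, T_s = (N+1)^(1/4)·T_e = 6^(1/4)·191.8 = 300.1 K.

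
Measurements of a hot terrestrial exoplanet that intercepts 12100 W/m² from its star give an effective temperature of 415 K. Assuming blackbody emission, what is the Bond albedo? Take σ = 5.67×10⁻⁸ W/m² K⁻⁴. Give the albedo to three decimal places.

Rearranging the radiative balance, α = 1 − 4σT⁴/S.
σT⁴ = 1682 W/m², so 4σT⁴ = 6727 W/m².
1−α = 6727/12100 = 0.5560, so α = 0.4440.

0.444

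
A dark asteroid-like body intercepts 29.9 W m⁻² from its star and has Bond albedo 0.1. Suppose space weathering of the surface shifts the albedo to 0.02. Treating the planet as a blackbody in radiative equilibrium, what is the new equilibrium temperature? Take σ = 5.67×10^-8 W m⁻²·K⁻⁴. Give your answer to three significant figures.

With the new albedo, S(1−α₂)/4 = 7.325 W m⁻², so T₂ = 106.6 K.

107 K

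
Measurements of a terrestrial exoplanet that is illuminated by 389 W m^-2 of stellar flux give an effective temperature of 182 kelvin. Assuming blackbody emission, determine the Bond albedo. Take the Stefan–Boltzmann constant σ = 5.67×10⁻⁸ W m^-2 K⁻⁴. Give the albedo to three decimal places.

0.360

Energy balance: S(1−α)/4 = σT⁴, so 1−α = 4σT⁴/S.
4σT⁴ = 4·5.67×10⁻⁸·(182)⁴ = 248.8 W m^-2.
Hence α = 1 − 248.8/389.0 = 0.3603.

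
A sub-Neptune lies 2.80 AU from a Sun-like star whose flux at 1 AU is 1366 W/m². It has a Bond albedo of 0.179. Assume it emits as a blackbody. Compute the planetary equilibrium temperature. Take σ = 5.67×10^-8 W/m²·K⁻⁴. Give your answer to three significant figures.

By the inverse-square law, S = 1366/2.80² = 174.2 W/m².
The planet absorbs (1−α)S over its disc πR² and re-emits over 4πR², so the mean absorbed flux is (1−0.179)·174.2/4 = 35.76 W/m².
In equilibrium σT⁴ equals this, so T = 158.5 K.

158 K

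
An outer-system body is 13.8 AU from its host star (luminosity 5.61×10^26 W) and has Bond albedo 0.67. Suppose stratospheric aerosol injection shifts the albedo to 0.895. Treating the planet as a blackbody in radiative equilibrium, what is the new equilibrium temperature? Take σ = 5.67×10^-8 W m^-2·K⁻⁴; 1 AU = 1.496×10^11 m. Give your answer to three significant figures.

46.9 K

Orbital distance: d = 13.8 AU = 2.064×10^12 m.
Flux at the orbit: S = L/(4πd²) = 5.61×10^26/(4π·(2.06×10^12)²) = 10.47 W m^-2.
T₂ = [S(1−α₂)/(4σ)]^(1/4) = [10.47·0.105/(4σ)]^(1/4) = 46.93 K.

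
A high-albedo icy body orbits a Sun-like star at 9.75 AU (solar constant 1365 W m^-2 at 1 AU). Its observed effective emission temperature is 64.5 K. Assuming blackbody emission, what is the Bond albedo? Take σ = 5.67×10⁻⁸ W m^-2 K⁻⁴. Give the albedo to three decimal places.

Irradiance scales as 1/d², so S = 1365 W m^-2 × (1/9.75)² = 14.36 W m^-2.
Rearranging the radiative balance, α = 1 − 4σT⁴/S.
σT⁴ = 0.9813 W m^-2, so 4σT⁴ = 3.925 W m^-2.
1−α = 3.925/14.36 = 0.2734, so α = 0.7266.

0.727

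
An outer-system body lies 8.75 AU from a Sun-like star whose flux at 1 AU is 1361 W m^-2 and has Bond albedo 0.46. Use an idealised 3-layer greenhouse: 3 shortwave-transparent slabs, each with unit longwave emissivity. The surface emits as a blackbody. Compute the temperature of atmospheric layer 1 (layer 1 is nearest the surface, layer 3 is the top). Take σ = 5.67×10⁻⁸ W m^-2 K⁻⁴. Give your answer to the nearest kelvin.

By the inverse-square law, S = 1361/8.75² = 17.78 W m^-2.
Top-of-atmosphere balance: σT_e⁴ = S(1−α)/4 = 2.400 W m^-2 → T_e = 80.66 K.
In the N-layer model, layer k (counted from the surface) has T_k = (N+1−k)^(1/4)·T_e.
T_1 = (3)^(1/4)·80.66 = 106.2 K.

106 K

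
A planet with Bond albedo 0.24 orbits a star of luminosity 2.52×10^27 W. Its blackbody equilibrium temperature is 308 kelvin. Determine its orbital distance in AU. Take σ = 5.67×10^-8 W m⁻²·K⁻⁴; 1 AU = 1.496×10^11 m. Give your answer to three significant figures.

1.83 AU

Required flux: S = 4σT⁴/(1−α) = 2686 W m⁻².
S = L/(4πd²) → d = √(L/4πS) = √(2.52×10^27/(4π·2686)) = 2.733×10^11 m = 1.827 AU.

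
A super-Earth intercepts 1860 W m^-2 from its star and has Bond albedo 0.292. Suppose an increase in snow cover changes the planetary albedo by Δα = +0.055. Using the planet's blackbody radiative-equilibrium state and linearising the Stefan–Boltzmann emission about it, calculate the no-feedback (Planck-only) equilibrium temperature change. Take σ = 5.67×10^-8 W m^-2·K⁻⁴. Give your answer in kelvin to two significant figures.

-5.4 kelvin

The baseline emission temperature is T_e = 276.0 K.
The change in absorbed flux is Δ[S(1−α)/4] = −SΔα/4 = -25.57 W m^-2.
The Planck feedback parameter is 4σT_e³ = 4.771 W m^-2/K.
ΔT₀ = ΔF/λ_P = -25.57/4.771 = -5.36 K.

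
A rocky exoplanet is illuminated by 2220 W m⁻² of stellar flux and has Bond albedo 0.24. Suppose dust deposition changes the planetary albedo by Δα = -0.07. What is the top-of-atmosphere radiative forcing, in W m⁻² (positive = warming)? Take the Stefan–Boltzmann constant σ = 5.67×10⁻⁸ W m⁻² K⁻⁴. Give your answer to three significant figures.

The change in absorbed flux is Δ[S(1−α)/4] = −SΔα/4 = 38.85 W m⁻².

38.9 W m⁻²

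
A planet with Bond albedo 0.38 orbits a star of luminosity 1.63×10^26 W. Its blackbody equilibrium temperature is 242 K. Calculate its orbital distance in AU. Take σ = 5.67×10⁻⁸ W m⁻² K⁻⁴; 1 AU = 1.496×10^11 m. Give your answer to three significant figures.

0.680 AU

Energy balance gives S = 4σT⁴/(1−α) = 1255 W m⁻².
Then d = [L/(4πS)]^(1/2) = 1.017×10^11 m, i.e. 0.6797 AU.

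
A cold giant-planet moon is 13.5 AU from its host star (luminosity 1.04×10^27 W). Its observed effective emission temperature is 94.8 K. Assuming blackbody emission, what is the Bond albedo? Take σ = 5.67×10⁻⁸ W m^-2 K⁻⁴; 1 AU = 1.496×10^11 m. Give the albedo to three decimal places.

d = 13.5 × 1.496×10^11 m = 2.020×10^12 m.
Flux at the orbit: S = L/(4πd²) = 1.04×10^27/(4π·(2.02×10^12)²) = 20.29 W m^-2.
Energy balance: S(1−α)/4 = σT⁴, so 1−α = 4σT⁴/S.
4σT⁴ = 4·5.67×10⁻⁸·(94.8)⁴ = 18.32 W m^-2.
Hence α = 1 − 18.32/20.29 = 0.0972.

0.097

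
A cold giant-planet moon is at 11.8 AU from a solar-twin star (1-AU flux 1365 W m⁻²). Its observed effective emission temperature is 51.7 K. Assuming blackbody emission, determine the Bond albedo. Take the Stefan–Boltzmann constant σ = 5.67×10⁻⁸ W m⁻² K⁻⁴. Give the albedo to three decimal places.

Flux at the orbit: S = 1365/(11.8)² = 9.803 W m⁻².
Energy balance: S(1−α)/4 = σT⁴, so 1−α = 4σT⁴/S.
σT⁴ = 0.4051 W m⁻², so 4σT⁴ = 1.620 W m⁻².
Hence α = 1 − 1.620/9.803 = 0.8347.

0.835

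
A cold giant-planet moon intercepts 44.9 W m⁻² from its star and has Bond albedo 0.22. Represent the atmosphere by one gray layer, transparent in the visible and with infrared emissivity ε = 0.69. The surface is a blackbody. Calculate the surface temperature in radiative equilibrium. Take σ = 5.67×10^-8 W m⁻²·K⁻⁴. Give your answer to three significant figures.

At the top of the atmosphere, σT_e⁴ = S(1−α)/4 = 8.755 W m⁻², giving T_e = 111.5 K.
The surface balance (absorbed SW + ε·downward IR = σT_s⁴) with T_a⁴ = T_s⁴/2 reduces to T_s = T_e·[2/(2−ε)]^¼ = 123.9 K.

124 K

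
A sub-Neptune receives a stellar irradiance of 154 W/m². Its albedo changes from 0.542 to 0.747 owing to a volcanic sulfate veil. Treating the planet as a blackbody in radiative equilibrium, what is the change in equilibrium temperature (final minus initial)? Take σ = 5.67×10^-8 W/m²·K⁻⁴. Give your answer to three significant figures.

With α = 0.542, T₁ = 132.8 K.
With α = 0.747, T₂ = 114.5 K.
Change: 114.5 − 132.8 = -18.31 K.

-18.3 kelvin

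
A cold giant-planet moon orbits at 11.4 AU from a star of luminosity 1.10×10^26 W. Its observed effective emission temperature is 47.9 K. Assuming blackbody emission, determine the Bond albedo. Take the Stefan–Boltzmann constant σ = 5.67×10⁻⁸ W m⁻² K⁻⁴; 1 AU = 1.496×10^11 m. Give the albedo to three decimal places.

0.603

d = 11.4 × 1.496×10^11 m = 1.705×10^12 m.
Flux at the orbit: S = L/(4πd²) = 1.10×10^26/(4π·(1.71×10^12)²) = 3.010 W m⁻².
Rearranging the radiative balance, α = 1 − 4σT⁴/S.
σT⁴ = 0.2985 W m⁻², so 4σT⁴ = 1.194 W m⁻².
1−α = 1.194/3.010 = 0.3967, so α = 0.6033.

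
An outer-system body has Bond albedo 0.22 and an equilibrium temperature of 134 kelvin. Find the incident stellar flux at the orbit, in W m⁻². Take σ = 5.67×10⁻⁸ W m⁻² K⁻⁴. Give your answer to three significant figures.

Invert the energy balance for S: S = 4σT⁴/(1−α).
σT⁴ = 5.67×10⁻⁸·(134)⁴ = 18.28 W m⁻².
So S = 4×18.28/(1−0.22) = 93.75 W m⁻².

93.7 W m⁻²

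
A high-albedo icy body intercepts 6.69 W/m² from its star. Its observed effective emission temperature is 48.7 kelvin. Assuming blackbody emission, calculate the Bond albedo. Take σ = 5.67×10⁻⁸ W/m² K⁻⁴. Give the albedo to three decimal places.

0.809

From σT⁴ = S(1−α)/4 we invert for α: 1−α = 4σT⁴/S.
4σT⁴ = 4·5.67×10⁻⁸·(48.7)⁴ = 1.276 W/m².
1−α = 1.276/6.690 = 0.1907, so α = 0.8093.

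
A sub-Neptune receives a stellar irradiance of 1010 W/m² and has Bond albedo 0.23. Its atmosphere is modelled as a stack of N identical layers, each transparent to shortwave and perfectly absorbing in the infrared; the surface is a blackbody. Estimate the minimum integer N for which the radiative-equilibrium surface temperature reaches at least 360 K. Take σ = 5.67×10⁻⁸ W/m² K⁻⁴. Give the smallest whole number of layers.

The effective emission temperature is T_e = [S(1−α)/(4σ)]^¼ = 242.0 K.
Need (N+1)T_e⁴ ≥ T_s⁴, i.e. N+1 ≥ (360/242.0)⁴ = 4.898.
So N ≥ 3.898; the smallest integer is N = 4.

4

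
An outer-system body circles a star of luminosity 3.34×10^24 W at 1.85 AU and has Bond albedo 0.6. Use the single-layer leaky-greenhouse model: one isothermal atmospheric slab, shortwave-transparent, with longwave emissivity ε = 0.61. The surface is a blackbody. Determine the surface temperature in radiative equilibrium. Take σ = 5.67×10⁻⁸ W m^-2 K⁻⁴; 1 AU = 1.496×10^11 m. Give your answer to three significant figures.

54.5 K

d = 1.85 × 1.496×10^11 m = 2.768×10^11 m.
Flux at the orbit: S = L/(4πd²) = 3.34×10^24/(4π·(2.77×10^11)²) = 3.470 W m^-2.
Effective emission temperature (TOA balance): σT_e⁴ = S(1−α)/4 = 0.3470 W m^-2 → T_e = 49.74 K.
The surface balance (absorbed SW + ε·downward IR = σT_s⁴) with T_a⁴ = T_s⁴/2 reduces to T_s = T_e·[2/(2−ε)]^¼ = 54.47 K.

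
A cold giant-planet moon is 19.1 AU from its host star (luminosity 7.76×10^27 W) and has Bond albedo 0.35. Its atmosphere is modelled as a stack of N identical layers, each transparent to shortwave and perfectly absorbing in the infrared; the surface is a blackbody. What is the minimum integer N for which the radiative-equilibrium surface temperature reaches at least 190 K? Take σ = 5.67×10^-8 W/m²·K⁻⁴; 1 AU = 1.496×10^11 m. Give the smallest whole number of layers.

Orbital distance: d = 19.1 AU = 2.857×10^12 m.
Flux at the orbit: S = L/(4πd²) = 7.76×10^27/(4π·(2.86×10^12)²) = 75.63 W/m².
OLR = S(1−α)/4 = 12.29 W/m²; the top layer radiates at T_e = 121.3 K.
Need (N+1)T_e⁴ ≥ T_s⁴, i.e. N+1 ≥ (190/121.3)⁴ = 6.012.
The minimum whole number is N = 6.

6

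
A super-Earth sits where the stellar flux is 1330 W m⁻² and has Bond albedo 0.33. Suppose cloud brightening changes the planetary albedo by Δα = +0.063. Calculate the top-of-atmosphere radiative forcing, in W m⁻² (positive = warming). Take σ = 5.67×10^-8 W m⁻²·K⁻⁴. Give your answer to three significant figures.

-20.9 W m⁻²

TOA radiative forcing: ΔF = −S·Δα/4 = −1330·(+0.063)/4 = -20.95 W m⁻².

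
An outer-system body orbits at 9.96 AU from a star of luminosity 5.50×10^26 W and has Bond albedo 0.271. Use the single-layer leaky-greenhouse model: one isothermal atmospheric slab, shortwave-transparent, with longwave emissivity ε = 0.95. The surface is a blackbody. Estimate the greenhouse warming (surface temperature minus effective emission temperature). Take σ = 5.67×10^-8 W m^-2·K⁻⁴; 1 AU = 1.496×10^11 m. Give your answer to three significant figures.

d = 9.96 × 1.496×10^11 m = 1.490×10^12 m.
Flux at the orbit: S = L/(4πd²) = 5.50×10^26/(4π·(1.49×10^12)²) = 19.71 W m^-2.
Effective emission temperature (TOA balance): σT_e⁴ = S(1−α)/4 = 3.593 W m^-2 → T_e = 89.22 K.
The surface balance (absorbed SW + ε·downward IR = σT_s⁴) with T_a⁴ = T_s⁴/2 reduces to T_s = T_e·[2/(2−ε)]^¼ = 104.8 K.
Greenhouse warming: T_s − T_e = 15.59 K.

15.6 K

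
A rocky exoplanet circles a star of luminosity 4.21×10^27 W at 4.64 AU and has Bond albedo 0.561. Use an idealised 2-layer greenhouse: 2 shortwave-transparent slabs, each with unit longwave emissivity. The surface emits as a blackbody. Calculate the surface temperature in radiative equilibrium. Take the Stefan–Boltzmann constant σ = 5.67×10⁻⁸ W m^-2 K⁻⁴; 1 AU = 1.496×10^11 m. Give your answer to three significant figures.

252 K

d = 4.64 × 1.496×10^11 m = 6.941×10^11 m.
S = L/(4πd²) = 695.3 W m^-2.
OLR = S(1−α)/4 = 76.31 W m^-2; the top layer radiates at T_e = 191.5 K.
For an N-layer opaque stack, T_s⁴ = (N+1)T_e⁴, hence T_s = (3)^(1/4)×191.5 K = 252.1 K.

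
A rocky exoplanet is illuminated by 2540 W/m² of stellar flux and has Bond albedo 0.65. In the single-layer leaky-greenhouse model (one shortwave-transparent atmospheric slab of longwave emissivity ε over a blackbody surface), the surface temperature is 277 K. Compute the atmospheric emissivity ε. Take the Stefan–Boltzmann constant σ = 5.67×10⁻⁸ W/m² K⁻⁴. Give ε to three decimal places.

0.668

First, T_e = [2540·(1−0.65)/(4σ)]^(1/4) = 250.2 K.
T_s⁴ = T_e⁴·2/(2−ε) → ε = 2 − 2(T_e/T_s)⁴ = 2 − 2·(250.2/277)⁴ = 0.6684.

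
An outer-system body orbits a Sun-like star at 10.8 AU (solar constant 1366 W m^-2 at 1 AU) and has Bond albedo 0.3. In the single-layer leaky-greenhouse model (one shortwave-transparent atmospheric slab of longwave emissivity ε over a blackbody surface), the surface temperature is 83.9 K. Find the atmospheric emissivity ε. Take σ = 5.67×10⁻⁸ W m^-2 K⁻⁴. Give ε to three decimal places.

0.541

Flux at the orbit: S = 1366/(10.8)² = 11.71 W m^-2.
First, T_e = [11.71·(1−0.3)/(4σ)]^(1/4) = 77.54 K.
Inverting T_s⁴ = 2T_e⁴/(2−ε): (T_e/T_s)⁴ = 0.7295, so ε = 2(1 − 0.7295) = 0.5411.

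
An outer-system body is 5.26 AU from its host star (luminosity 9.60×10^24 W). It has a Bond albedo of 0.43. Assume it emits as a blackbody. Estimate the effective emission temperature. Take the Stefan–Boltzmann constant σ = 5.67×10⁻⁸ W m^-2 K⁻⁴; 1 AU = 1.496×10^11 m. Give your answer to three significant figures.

42.0 K

Orbital distance: d = 5.26 AU = 7.869×10^11 m.
Spreading L over a sphere of radius d: S = 9.60×10^24/(4π·7.87×10^11²) = 1.234 W m^-2.
Averaging over the sphere, the absorbed flux is S(1−α)/4 = 0.1758 W m^-2.
In equilibrium σT⁴ equals this, so T = 41.96 K.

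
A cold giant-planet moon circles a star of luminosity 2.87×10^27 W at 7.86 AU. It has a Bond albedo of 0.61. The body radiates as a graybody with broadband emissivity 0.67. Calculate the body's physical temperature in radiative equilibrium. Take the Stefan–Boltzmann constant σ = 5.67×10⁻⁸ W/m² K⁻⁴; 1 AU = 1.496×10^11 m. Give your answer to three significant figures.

Orbital distance: d = 7.86 AU = 1.176×10^12 m.
Spreading L over a sphere of radius d: S = 2.87×10^27/(4π·1.18×10^12²) = 165.2 W/m².
Absorbed flux (global mean): S(1−α)/4 = 165.2·0.39/4 = 16.11 W/m².
Equating to εσT⁴ with ε = 0.67: T = (16.11/0.67σ)^(1/4) = 143.5 K.

143 K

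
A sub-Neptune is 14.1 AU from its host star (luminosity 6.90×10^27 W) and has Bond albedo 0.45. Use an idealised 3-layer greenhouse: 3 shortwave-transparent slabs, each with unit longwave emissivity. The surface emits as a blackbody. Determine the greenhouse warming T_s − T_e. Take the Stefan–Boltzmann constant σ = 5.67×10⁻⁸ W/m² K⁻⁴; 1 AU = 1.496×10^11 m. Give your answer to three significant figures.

54.5 K

d = 14.1 × 1.496×10^11 m = 2.109×10^12 m.
Flux at the orbit: S = L/(4πd²) = 6.90×10^27/(4π·(2.11×10^12)²) = 123.4 W/m².
OLR = S(1−α)/4 = 16.97 W/m²; the top layer radiates at T_e = 131.5 K.
T_s = (N+1)^(1/4)·T_e = 186.0 K.
So the greenhouse effect raises the surface by 186.0 − 131.5 = 54.48 K.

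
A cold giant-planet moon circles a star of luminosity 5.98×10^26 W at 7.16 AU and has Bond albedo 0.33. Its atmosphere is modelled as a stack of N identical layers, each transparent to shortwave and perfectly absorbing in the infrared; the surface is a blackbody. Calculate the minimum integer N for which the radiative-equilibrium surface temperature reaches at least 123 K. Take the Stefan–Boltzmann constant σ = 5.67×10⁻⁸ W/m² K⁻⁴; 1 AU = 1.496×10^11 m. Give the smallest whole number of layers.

1

d = 7.16 × 1.496×10^11 m = 1.071×10^12 m.
Flux at the orbit: S = L/(4πd²) = 5.98×10^26/(4π·(1.07×10^12)²) = 41.48 W/m².
OLR = S(1−α)/4 = 6.947 W/m²; the top layer radiates at T_e = 105.2 K.
Since T_s⁴ = (N+1)T_e⁴, we need N ≥ (T_s/T_e)⁴ − 1 = 0.868.
So N ≥ 0.868; the smallest integer is N = 1.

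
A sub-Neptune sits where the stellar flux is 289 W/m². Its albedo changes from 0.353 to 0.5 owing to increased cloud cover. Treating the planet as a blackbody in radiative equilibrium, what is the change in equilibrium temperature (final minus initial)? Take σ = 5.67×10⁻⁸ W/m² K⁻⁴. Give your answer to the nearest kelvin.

Initial: T₁ = [S(1−0.353)/(4σ)]^(1/4) = 169.4 K.
After:  T₂ = [289.0·0.5/(4σ)]^(1/4) = 158.9 K.
Change: 158.9 − 169.4 = -10.57 K.

-11 K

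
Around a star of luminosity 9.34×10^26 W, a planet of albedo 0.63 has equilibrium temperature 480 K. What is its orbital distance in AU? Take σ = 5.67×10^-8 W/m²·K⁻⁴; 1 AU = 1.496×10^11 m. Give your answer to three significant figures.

0.319 AU

The flux needed for this T is 4σT⁴/(1−0.63) = 32540 W/m².
S = L/(4πd²) → d = √(L/4πS) = √(9.34×10^26/(4π·32540)) = 4.779×10^10 m = 0.3195 AU.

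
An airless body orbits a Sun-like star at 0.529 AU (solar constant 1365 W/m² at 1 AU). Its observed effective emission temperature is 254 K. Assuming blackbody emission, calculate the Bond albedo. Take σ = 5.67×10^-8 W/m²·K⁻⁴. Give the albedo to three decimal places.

Irradiance scales as 1/d², so S = 1365 W/m² × (1/0.529)² = 4878 W/m².
From σT⁴ = S(1−α)/4 we invert for α: 1−α = 4σT⁴/S.
4σT⁴ = 4·5.67×10⁻⁸·(254)⁴ = 944.0 W/m².
1−α = 944.0/4878 = 0.1935, so α = 0.8065.

0.806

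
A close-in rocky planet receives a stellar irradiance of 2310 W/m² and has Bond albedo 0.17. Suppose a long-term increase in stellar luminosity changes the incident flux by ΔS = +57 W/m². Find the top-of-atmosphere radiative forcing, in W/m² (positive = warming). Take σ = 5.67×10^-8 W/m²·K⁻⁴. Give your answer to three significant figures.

ΔF = Δ[S(1−α)]/4 = (1−0.17)·+57/4 = 11.83 W/m².

11.8 W/m²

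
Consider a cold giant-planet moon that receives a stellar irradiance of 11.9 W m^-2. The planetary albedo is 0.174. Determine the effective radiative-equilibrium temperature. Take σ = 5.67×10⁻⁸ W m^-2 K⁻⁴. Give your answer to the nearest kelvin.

The planet absorbs (1−α)S over its disc πR² and re-emits over 4πR², so the mean absorbed flux is (1−0.174)·11.90/4 = 2.457 W m^-2.
Balancing against σT⁴: T = (2.457/5.67×10⁻⁸)^(1/4) = 81.14 K.

81 kelvin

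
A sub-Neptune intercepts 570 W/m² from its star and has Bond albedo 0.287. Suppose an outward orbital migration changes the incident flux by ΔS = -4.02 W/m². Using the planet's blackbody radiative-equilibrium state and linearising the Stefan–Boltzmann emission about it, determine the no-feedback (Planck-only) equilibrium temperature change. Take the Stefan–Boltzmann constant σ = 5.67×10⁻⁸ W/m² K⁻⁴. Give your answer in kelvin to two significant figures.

Reference equilibrium: T_e = [S(1−α)/(4σ)]^(1/4) = 205.7 K.
Only a fraction (1−α) is absorbed and it's spread over 4πR², so ΔF = (1−α)ΔS/4 = -0.7166 W/m².
The Planck feedback parameter is 4σT_e³ = 1.975 W/m²/K.
ΔT₀ = ΔF/λ_P = -0.7166/1.975 = -0.363 K.

-0.36 kelvin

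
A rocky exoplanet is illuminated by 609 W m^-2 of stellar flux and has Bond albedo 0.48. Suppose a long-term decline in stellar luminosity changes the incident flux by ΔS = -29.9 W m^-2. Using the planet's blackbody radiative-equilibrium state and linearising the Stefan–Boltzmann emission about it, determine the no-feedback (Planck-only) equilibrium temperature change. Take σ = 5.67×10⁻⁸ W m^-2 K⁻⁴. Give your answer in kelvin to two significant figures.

-2.4 kelvin

Reference equilibrium: T_e = [S(1−α)/(4σ)]^(1/4) = 193.3 K.
TOA radiative forcing: ΔF = (1−α)ΔS/4 = 0.52·(-29.9)/4 = -3.887 W m^-2.
Planck response: λ_P = 4σT_e³ = 4·5.67×10⁻⁸·(193.3)³ = 1.638 W m^-2/K.
So ΔT₀ = -3.887/1.638 = -2.37 K.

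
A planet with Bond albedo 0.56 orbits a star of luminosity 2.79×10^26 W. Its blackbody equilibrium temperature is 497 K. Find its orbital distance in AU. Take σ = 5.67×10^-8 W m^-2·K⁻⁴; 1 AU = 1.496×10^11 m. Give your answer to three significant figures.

0.178 AU

Energy balance gives S = 4σT⁴/(1−α) = 31450 W m^-2.
From L = 4πd²S, d = √(2.79×10^26/(4π·31450)) = 2.657×10^10 m = 0.1776 AU.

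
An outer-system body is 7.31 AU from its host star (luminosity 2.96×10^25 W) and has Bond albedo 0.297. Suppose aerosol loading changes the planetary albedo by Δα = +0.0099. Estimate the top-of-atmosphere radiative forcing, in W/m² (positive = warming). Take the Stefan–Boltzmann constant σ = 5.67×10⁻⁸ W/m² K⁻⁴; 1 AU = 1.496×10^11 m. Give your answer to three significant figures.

-0.00487 W/m²

d = 7.31 × 1.496×10^11 m = 1.094×10^12 m.
S = L/(4πd²) = 1.970 W/m².
ΔF = −(S/4)Δα = −(1.970/4)×(+0.0099) = -0.004875 W/m².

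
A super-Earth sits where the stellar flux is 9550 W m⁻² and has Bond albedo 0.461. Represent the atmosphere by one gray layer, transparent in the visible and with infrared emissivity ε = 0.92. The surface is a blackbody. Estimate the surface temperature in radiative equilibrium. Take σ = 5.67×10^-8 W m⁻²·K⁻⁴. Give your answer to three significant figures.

Effective emission temperature (TOA balance): σT_e⁴ = S(1−α)/4 = 1287 W m⁻² → T_e = 388.1 K.
Surface balance with a leaky layer gives σT_s⁴ = σT_e⁴·2/(2−ε), so T_s = T_e·[2/(2−0.92)]^(1/4) = 452.8 K.

453 kelvin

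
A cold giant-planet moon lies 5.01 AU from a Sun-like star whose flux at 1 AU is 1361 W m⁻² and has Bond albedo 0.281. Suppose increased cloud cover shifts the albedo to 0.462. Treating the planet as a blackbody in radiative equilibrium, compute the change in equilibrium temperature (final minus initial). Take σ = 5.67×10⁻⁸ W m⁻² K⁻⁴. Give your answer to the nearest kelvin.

By the inverse-square law, S = 1361/5.01² = 54.22 W m⁻².
Before: T₁ = [54.22·0.719/(4σ)]^(1/4) = 114.5 K.
Final:   T₂ = [S(1−0.462)/(4σ)]^(1/4) = 106.5 K.
ΔT = T₂ − T₁ = -8.008 K.

-8 K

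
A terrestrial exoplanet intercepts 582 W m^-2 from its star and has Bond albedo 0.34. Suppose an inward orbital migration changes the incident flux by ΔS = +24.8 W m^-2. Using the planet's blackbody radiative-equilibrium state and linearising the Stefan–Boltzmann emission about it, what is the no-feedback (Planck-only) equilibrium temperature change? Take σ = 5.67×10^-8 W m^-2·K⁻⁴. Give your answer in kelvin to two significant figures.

2.2 K

The baseline emission temperature is T_e = 202.9 K.
TOA radiative forcing: ΔF = (1−α)ΔS/4 = 0.66·(+24.8)/4 = 4.092 W m^-2.
Linearising σT⁴ gives d(σT⁴)/dT = 4σT_e³ = 1.893 W m^-2 per K.
ΔT₀ = ΔF/λ_P = 4.092/1.893 = 2.16 K.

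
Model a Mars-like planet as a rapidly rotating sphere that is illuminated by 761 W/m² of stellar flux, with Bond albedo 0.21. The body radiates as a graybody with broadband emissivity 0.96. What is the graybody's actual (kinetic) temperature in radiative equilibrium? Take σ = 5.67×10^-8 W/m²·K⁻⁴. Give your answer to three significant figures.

Averaging over the sphere, the absorbed flux is S(1−α)/4 = 150.3 W/m².
Equating to εσT⁴ with ε = 0.96: T = (150.3/0.96σ)^(1/4) = 229.2 K.

229 K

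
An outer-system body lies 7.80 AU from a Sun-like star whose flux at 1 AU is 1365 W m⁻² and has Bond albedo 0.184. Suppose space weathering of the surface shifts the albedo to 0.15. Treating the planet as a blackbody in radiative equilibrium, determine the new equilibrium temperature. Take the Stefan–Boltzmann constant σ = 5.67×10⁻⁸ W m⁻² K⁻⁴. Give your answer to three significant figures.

95.8 kelvin

Flux at the orbit: S = 1365/(7.80)² = 22.44 W m⁻².
With the new albedo, S(1−α₂)/4 = 4.768 W m⁻², so T₂ = 95.76 K.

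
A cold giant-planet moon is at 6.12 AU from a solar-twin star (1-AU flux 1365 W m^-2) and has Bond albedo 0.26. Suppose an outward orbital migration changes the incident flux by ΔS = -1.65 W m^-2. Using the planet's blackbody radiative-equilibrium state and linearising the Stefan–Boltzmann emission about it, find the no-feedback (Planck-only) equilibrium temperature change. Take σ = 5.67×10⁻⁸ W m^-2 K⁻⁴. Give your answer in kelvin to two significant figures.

Flux at the orbit: S = 1365/(6.12)² = 36.44 W m^-2.
The baseline emission temperature is T_e = 104.4 K.
ΔF = Δ[S(1−α)]/4 = (1−0.26)·-1.65/4 = -0.3052 W m^-2.
Planck response: λ_P = 4σT_e³ = 4·5.67×10⁻⁸·(104.4)³ = 0.2583 W m^-2/K.
Hence the no-feedback warming is ΔF/(4σT_e³) = -1.18 K.

-1.2 K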